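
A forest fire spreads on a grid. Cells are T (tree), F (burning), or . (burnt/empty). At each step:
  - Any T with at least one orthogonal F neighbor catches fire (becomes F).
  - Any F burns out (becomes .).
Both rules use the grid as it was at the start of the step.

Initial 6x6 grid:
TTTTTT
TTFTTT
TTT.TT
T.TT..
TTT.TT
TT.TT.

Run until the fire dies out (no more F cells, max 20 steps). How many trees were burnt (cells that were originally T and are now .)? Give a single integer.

Answer: 24

Derivation:
Step 1: +4 fires, +1 burnt (F count now 4)
Step 2: +6 fires, +4 burnt (F count now 6)
Step 3: +7 fires, +6 burnt (F count now 7)
Step 4: +4 fires, +7 burnt (F count now 4)
Step 5: +2 fires, +4 burnt (F count now 2)
Step 6: +1 fires, +2 burnt (F count now 1)
Step 7: +0 fires, +1 burnt (F count now 0)
Fire out after step 7
Initially T: 28, now '.': 32
Total burnt (originally-T cells now '.'): 24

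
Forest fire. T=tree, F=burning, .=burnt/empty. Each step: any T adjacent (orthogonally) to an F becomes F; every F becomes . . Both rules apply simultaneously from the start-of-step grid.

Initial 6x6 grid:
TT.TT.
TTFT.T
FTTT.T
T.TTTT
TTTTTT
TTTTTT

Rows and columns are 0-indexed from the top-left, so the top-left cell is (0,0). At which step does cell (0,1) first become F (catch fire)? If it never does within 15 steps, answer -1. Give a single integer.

Step 1: cell (0,1)='T' (+6 fires, +2 burnt)
Step 2: cell (0,1)='F' (+6 fires, +6 burnt)
  -> target ignites at step 2
Step 3: cell (0,1)='.' (+5 fires, +6 burnt)
Step 4: cell (0,1)='.' (+4 fires, +5 burnt)
Step 5: cell (0,1)='.' (+3 fires, +4 burnt)
Step 6: cell (0,1)='.' (+3 fires, +3 burnt)
Step 7: cell (0,1)='.' (+2 fires, +3 burnt)
Step 8: cell (0,1)='.' (+0 fires, +2 burnt)
  fire out at step 8

2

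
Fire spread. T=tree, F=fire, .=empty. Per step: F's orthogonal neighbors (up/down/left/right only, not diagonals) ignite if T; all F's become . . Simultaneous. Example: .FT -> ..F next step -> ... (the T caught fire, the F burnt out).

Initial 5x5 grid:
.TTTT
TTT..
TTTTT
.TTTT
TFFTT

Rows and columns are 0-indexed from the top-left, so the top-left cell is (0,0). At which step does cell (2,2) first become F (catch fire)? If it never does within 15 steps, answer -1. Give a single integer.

Step 1: cell (2,2)='T' (+4 fires, +2 burnt)
Step 2: cell (2,2)='F' (+4 fires, +4 burnt)
  -> target ignites at step 2
Step 3: cell (2,2)='.' (+5 fires, +4 burnt)
Step 4: cell (2,2)='.' (+4 fires, +5 burnt)
Step 5: cell (2,2)='.' (+1 fires, +4 burnt)
Step 6: cell (2,2)='.' (+1 fires, +1 burnt)
Step 7: cell (2,2)='.' (+0 fires, +1 burnt)
  fire out at step 7

2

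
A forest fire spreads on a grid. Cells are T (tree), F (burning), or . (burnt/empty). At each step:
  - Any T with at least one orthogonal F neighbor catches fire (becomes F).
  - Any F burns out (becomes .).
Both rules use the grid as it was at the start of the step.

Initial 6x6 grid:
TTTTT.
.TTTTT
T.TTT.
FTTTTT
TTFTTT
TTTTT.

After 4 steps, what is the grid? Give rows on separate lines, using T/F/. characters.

Step 1: 7 trees catch fire, 2 burn out
  TTTTT.
  .TTTTT
  F.TTT.
  .FFTTT
  FF.FTT
  TTFTT.
Step 2: 6 trees catch fire, 7 burn out
  TTTTT.
  .TTTTT
  ..FTT.
  ...FTT
  ....FT
  FF.FT.
Step 3: 5 trees catch fire, 6 burn out
  TTTTT.
  .TFTTT
  ...FT.
  ....FT
  .....F
  ....F.
Step 4: 5 trees catch fire, 5 burn out
  TTFTT.
  .F.FTT
  ....F.
  .....F
  ......
  ......

TTFTT.
.F.FTT
....F.
.....F
......
......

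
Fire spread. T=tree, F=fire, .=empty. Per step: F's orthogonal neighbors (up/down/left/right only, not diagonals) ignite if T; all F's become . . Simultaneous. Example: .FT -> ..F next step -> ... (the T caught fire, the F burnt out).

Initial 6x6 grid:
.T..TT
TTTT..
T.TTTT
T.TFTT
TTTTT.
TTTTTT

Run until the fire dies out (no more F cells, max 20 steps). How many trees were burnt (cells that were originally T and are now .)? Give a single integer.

Answer: 25

Derivation:
Step 1: +4 fires, +1 burnt (F count now 4)
Step 2: +7 fires, +4 burnt (F count now 7)
Step 3: +5 fires, +7 burnt (F count now 5)
Step 4: +4 fires, +5 burnt (F count now 4)
Step 5: +4 fires, +4 burnt (F count now 4)
Step 6: +1 fires, +4 burnt (F count now 1)
Step 7: +0 fires, +1 burnt (F count now 0)
Fire out after step 7
Initially T: 27, now '.': 34
Total burnt (originally-T cells now '.'): 25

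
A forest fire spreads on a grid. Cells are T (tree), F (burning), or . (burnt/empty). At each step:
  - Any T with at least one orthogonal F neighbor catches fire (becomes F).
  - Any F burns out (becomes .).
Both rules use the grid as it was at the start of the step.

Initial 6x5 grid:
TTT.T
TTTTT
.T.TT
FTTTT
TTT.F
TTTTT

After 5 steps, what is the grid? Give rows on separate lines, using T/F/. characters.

Step 1: 4 trees catch fire, 2 burn out
  TTT.T
  TTTTT
  .T.TT
  .FTTF
  FTT..
  TTTTF
Step 2: 7 trees catch fire, 4 burn out
  TTT.T
  TTTTT
  .F.TF
  ..FF.
  .FT..
  FTTF.
Step 3: 6 trees catch fire, 7 burn out
  TTT.T
  TFTTF
  ...F.
  .....
  ..F..
  .FF..
Step 4: 5 trees catch fire, 6 burn out
  TFT.F
  F.FF.
  .....
  .....
  .....
  .....
Step 5: 2 trees catch fire, 5 burn out
  F.F..
  .....
  .....
  .....
  .....
  .....

F.F..
.....
.....
.....
.....
.....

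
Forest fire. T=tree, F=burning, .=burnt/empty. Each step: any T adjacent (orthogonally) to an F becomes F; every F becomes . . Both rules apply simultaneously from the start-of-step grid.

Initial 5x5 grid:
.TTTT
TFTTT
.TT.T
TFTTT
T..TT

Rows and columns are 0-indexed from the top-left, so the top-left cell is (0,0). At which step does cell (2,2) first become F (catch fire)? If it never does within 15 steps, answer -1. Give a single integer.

Step 1: cell (2,2)='T' (+6 fires, +2 burnt)
Step 2: cell (2,2)='F' (+5 fires, +6 burnt)
  -> target ignites at step 2
Step 3: cell (2,2)='.' (+4 fires, +5 burnt)
Step 4: cell (2,2)='.' (+3 fires, +4 burnt)
Step 5: cell (2,2)='.' (+0 fires, +3 burnt)
  fire out at step 5

2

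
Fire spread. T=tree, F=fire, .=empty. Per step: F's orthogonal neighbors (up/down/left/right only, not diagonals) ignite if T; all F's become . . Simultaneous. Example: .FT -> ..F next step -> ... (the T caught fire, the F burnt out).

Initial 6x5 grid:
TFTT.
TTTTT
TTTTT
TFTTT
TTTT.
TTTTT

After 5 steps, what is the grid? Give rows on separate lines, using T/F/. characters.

Step 1: 7 trees catch fire, 2 burn out
  F.FT.
  TFTTT
  TFTTT
  F.FTT
  TFTT.
  TTTTT
Step 2: 9 trees catch fire, 7 burn out
  ...F.
  F.FTT
  F.FTT
  ...FT
  F.FT.
  TFTTT
Step 3: 6 trees catch fire, 9 burn out
  .....
  ...FT
  ...FT
  ....F
  ...F.
  F.FTT
Step 4: 3 trees catch fire, 6 burn out
  .....
  ....F
  ....F
  .....
  .....
  ...FT
Step 5: 1 trees catch fire, 3 burn out
  .....
  .....
  .....
  .....
  .....
  ....F

.....
.....
.....
.....
.....
....F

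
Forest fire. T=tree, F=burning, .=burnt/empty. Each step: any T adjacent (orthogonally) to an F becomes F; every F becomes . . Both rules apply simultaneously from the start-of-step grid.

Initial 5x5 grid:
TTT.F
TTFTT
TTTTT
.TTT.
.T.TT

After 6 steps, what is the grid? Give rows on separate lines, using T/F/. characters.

Step 1: 5 trees catch fire, 2 burn out
  TTF..
  TF.FF
  TTFTT
  .TTT.
  .T.TT
Step 2: 6 trees catch fire, 5 burn out
  TF...
  F....
  TF.FF
  .TFT.
  .T.TT
Step 3: 4 trees catch fire, 6 burn out
  F....
  .....
  F....
  .F.F.
  .T.TT
Step 4: 2 trees catch fire, 4 burn out
  .....
  .....
  .....
  .....
  .F.FT
Step 5: 1 trees catch fire, 2 burn out
  .....
  .....
  .....
  .....
  ....F
Step 6: 0 trees catch fire, 1 burn out
  .....
  .....
  .....
  .....
  .....

.....
.....
.....
.....
.....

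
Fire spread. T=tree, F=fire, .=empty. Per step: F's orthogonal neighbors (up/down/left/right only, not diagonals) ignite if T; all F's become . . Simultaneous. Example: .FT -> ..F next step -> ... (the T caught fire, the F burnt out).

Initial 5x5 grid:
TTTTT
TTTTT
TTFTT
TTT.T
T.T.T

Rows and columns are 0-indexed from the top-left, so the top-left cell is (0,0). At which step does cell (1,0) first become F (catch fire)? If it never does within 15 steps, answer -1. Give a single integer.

Step 1: cell (1,0)='T' (+4 fires, +1 burnt)
Step 2: cell (1,0)='T' (+7 fires, +4 burnt)
Step 3: cell (1,0)='F' (+6 fires, +7 burnt)
  -> target ignites at step 3
Step 4: cell (1,0)='.' (+4 fires, +6 burnt)
Step 5: cell (1,0)='.' (+0 fires, +4 burnt)
  fire out at step 5

3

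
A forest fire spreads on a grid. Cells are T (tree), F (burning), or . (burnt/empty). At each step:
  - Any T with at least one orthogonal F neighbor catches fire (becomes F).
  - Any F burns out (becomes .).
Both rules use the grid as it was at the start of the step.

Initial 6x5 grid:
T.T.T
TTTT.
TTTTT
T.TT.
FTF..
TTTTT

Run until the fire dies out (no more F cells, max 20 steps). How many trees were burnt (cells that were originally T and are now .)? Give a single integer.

Step 1: +5 fires, +2 burnt (F count now 5)
Step 2: +5 fires, +5 burnt (F count now 5)
Step 3: +5 fires, +5 burnt (F count now 5)
Step 4: +5 fires, +5 burnt (F count now 5)
Step 5: +0 fires, +5 burnt (F count now 0)
Fire out after step 5
Initially T: 21, now '.': 29
Total burnt (originally-T cells now '.'): 20

Answer: 20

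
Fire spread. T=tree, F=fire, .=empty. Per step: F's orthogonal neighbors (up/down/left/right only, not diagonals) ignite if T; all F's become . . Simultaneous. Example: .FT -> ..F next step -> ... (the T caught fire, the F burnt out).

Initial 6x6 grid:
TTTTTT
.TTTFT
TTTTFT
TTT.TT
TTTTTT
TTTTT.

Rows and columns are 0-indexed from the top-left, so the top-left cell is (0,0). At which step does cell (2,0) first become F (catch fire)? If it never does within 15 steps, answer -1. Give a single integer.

Step 1: cell (2,0)='T' (+6 fires, +2 burnt)
Step 2: cell (2,0)='T' (+6 fires, +6 burnt)
Step 3: cell (2,0)='T' (+7 fires, +6 burnt)
Step 4: cell (2,0)='F' (+5 fires, +7 burnt)
  -> target ignites at step 4
Step 5: cell (2,0)='.' (+4 fires, +5 burnt)
Step 6: cell (2,0)='.' (+2 fires, +4 burnt)
Step 7: cell (2,0)='.' (+1 fires, +2 burnt)
Step 8: cell (2,0)='.' (+0 fires, +1 burnt)
  fire out at step 8

4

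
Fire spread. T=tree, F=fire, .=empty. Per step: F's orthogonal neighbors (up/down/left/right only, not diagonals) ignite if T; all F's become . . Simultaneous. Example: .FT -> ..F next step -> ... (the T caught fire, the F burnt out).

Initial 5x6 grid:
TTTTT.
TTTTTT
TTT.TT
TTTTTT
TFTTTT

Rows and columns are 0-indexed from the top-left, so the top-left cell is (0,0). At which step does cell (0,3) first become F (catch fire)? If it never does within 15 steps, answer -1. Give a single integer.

Step 1: cell (0,3)='T' (+3 fires, +1 burnt)
Step 2: cell (0,3)='T' (+4 fires, +3 burnt)
Step 3: cell (0,3)='T' (+5 fires, +4 burnt)
Step 4: cell (0,3)='T' (+5 fires, +5 burnt)
Step 5: cell (0,3)='T' (+5 fires, +5 burnt)
Step 6: cell (0,3)='F' (+3 fires, +5 burnt)
  -> target ignites at step 6
Step 7: cell (0,3)='.' (+2 fires, +3 burnt)
Step 8: cell (0,3)='.' (+0 fires, +2 burnt)
  fire out at step 8

6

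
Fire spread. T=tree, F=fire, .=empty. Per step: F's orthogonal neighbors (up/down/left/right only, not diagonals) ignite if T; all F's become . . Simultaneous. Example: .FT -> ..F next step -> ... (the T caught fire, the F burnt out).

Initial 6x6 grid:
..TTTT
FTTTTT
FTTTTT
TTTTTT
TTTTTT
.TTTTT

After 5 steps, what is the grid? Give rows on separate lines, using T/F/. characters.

Step 1: 3 trees catch fire, 2 burn out
  ..TTTT
  .FTTTT
  .FTTTT
  FTTTTT
  TTTTTT
  .TTTTT
Step 2: 4 trees catch fire, 3 burn out
  ..TTTT
  ..FTTT
  ..FTTT
  .FTTTT
  FTTTTT
  .TTTTT
Step 3: 5 trees catch fire, 4 burn out
  ..FTTT
  ...FTT
  ...FTT
  ..FTTT
  .FTTTT
  .TTTTT
Step 4: 6 trees catch fire, 5 burn out
  ...FTT
  ....FT
  ....FT
  ...FTT
  ..FTTT
  .FTTTT
Step 5: 6 trees catch fire, 6 burn out
  ....FT
  .....F
  .....F
  ....FT
  ...FTT
  ..FTTT

....FT
.....F
.....F
....FT
...FTT
..FTTT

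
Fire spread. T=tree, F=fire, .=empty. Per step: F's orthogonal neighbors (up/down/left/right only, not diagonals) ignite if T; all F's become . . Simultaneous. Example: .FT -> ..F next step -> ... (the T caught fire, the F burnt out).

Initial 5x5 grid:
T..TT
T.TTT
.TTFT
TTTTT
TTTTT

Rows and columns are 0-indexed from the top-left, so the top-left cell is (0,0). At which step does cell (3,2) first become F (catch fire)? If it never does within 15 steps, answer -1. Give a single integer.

Step 1: cell (3,2)='T' (+4 fires, +1 burnt)
Step 2: cell (3,2)='F' (+7 fires, +4 burnt)
  -> target ignites at step 2
Step 3: cell (3,2)='.' (+4 fires, +7 burnt)
Step 4: cell (3,2)='.' (+2 fires, +4 burnt)
Step 5: cell (3,2)='.' (+1 fires, +2 burnt)
Step 6: cell (3,2)='.' (+0 fires, +1 burnt)
  fire out at step 6

2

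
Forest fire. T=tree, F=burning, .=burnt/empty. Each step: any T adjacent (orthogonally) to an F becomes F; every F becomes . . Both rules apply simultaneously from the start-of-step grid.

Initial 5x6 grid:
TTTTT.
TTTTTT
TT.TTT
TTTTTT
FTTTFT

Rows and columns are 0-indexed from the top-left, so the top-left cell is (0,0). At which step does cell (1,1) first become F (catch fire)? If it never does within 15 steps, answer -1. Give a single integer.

Step 1: cell (1,1)='T' (+5 fires, +2 burnt)
Step 2: cell (1,1)='T' (+6 fires, +5 burnt)
Step 3: cell (1,1)='T' (+6 fires, +6 burnt)
Step 4: cell (1,1)='F' (+5 fires, +6 burnt)
  -> target ignites at step 4
Step 5: cell (1,1)='.' (+3 fires, +5 burnt)
Step 6: cell (1,1)='.' (+1 fires, +3 burnt)
Step 7: cell (1,1)='.' (+0 fires, +1 burnt)
  fire out at step 7

4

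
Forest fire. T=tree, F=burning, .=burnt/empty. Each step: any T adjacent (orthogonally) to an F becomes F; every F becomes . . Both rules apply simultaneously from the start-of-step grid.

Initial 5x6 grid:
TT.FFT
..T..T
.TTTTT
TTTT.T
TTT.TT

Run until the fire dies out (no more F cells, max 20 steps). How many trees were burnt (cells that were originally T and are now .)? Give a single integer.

Step 1: +1 fires, +2 burnt (F count now 1)
Step 2: +1 fires, +1 burnt (F count now 1)
Step 3: +1 fires, +1 burnt (F count now 1)
Step 4: +2 fires, +1 burnt (F count now 2)
Step 5: +2 fires, +2 burnt (F count now 2)
Step 6: +3 fires, +2 burnt (F count now 3)
Step 7: +3 fires, +3 burnt (F count now 3)
Step 8: +2 fires, +3 burnt (F count now 2)
Step 9: +2 fires, +2 burnt (F count now 2)
Step 10: +1 fires, +2 burnt (F count now 1)
Step 11: +0 fires, +1 burnt (F count now 0)
Fire out after step 11
Initially T: 20, now '.': 28
Total burnt (originally-T cells now '.'): 18

Answer: 18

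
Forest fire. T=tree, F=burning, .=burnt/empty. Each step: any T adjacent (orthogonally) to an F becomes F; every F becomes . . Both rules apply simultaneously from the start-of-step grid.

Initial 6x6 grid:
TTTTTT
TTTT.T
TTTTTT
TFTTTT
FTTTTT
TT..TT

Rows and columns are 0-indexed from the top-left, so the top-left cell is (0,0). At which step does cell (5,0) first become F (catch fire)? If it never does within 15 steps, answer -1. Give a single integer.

Step 1: cell (5,0)='F' (+5 fires, +2 burnt)
  -> target ignites at step 1
Step 2: cell (5,0)='.' (+6 fires, +5 burnt)
Step 3: cell (5,0)='.' (+6 fires, +6 burnt)
Step 4: cell (5,0)='.' (+6 fires, +6 burnt)
Step 5: cell (5,0)='.' (+4 fires, +6 burnt)
Step 6: cell (5,0)='.' (+3 fires, +4 burnt)
Step 7: cell (5,0)='.' (+1 fires, +3 burnt)
Step 8: cell (5,0)='.' (+0 fires, +1 burnt)
  fire out at step 8

1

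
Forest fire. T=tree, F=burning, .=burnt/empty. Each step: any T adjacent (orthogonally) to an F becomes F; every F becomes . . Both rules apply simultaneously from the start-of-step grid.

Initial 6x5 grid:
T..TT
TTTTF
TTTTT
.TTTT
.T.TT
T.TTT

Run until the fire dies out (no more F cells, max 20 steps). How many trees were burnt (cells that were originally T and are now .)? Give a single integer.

Step 1: +3 fires, +1 burnt (F count now 3)
Step 2: +4 fires, +3 burnt (F count now 4)
Step 3: +4 fires, +4 burnt (F count now 4)
Step 4: +5 fires, +4 burnt (F count now 5)
Step 5: +4 fires, +5 burnt (F count now 4)
Step 6: +2 fires, +4 burnt (F count now 2)
Step 7: +0 fires, +2 burnt (F count now 0)
Fire out after step 7
Initially T: 23, now '.': 29
Total burnt (originally-T cells now '.'): 22

Answer: 22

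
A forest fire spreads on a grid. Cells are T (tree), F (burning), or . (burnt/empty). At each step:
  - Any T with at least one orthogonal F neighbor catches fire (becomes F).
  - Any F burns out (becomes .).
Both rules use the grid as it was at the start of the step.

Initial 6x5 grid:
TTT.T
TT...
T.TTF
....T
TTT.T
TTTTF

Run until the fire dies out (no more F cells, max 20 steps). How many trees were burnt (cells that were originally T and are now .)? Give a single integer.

Answer: 11

Derivation:
Step 1: +4 fires, +2 burnt (F count now 4)
Step 2: +2 fires, +4 burnt (F count now 2)
Step 3: +2 fires, +2 burnt (F count now 2)
Step 4: +2 fires, +2 burnt (F count now 2)
Step 5: +1 fires, +2 burnt (F count now 1)
Step 6: +0 fires, +1 burnt (F count now 0)
Fire out after step 6
Initially T: 18, now '.': 23
Total burnt (originally-T cells now '.'): 11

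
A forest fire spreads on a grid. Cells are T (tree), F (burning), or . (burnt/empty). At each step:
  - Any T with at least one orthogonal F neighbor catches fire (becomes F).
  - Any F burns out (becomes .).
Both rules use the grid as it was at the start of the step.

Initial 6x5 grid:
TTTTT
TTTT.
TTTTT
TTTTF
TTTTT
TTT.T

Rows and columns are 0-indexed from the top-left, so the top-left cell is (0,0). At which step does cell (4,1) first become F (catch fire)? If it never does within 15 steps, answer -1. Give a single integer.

Step 1: cell (4,1)='T' (+3 fires, +1 burnt)
Step 2: cell (4,1)='T' (+4 fires, +3 burnt)
Step 3: cell (4,1)='T' (+4 fires, +4 burnt)
Step 4: cell (4,1)='F' (+6 fires, +4 burnt)
  -> target ignites at step 4
Step 5: cell (4,1)='.' (+6 fires, +6 burnt)
Step 6: cell (4,1)='.' (+3 fires, +6 burnt)
Step 7: cell (4,1)='.' (+1 fires, +3 burnt)
Step 8: cell (4,1)='.' (+0 fires, +1 burnt)
  fire out at step 8

4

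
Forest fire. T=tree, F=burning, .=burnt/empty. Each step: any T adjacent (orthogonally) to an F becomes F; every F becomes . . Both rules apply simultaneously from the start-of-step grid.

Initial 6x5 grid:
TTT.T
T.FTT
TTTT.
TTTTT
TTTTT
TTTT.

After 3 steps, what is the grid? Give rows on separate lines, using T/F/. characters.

Step 1: 3 trees catch fire, 1 burn out
  TTF.T
  T..FT
  TTFT.
  TTTTT
  TTTTT
  TTTT.
Step 2: 5 trees catch fire, 3 burn out
  TF..T
  T...F
  TF.F.
  TTFTT
  TTTTT
  TTTT.
Step 3: 6 trees catch fire, 5 burn out
  F...F
  T....
  F....
  TF.FT
  TTFTT
  TTTT.

F...F
T....
F....
TF.FT
TTFTT
TTTT.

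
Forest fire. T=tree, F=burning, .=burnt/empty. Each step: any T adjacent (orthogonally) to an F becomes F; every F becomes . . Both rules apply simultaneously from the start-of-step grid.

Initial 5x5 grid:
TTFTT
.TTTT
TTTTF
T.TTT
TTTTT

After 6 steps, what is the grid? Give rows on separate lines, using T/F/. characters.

Step 1: 6 trees catch fire, 2 burn out
  TF.FT
  .TFTF
  TTTF.
  T.TTF
  TTTTT
Step 2: 7 trees catch fire, 6 burn out
  F...F
  .F.F.
  TTF..
  T.TF.
  TTTTF
Step 3: 3 trees catch fire, 7 burn out
  .....
  .....
  TF...
  T.F..
  TTTF.
Step 4: 2 trees catch fire, 3 burn out
  .....
  .....
  F....
  T....
  TTF..
Step 5: 2 trees catch fire, 2 burn out
  .....
  .....
  .....
  F....
  TF...
Step 6: 1 trees catch fire, 2 burn out
  .....
  .....
  .....
  .....
  F....

.....
.....
.....
.....
F....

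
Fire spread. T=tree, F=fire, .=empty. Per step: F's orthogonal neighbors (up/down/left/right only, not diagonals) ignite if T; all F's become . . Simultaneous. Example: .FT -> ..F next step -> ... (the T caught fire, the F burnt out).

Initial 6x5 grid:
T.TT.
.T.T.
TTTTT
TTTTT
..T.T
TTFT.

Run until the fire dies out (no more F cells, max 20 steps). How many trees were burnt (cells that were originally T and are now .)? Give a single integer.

Answer: 19

Derivation:
Step 1: +3 fires, +1 burnt (F count now 3)
Step 2: +2 fires, +3 burnt (F count now 2)
Step 3: +3 fires, +2 burnt (F count now 3)
Step 4: +4 fires, +3 burnt (F count now 4)
Step 5: +5 fires, +4 burnt (F count now 5)
Step 6: +1 fires, +5 burnt (F count now 1)
Step 7: +1 fires, +1 burnt (F count now 1)
Step 8: +0 fires, +1 burnt (F count now 0)
Fire out after step 8
Initially T: 20, now '.': 29
Total burnt (originally-T cells now '.'): 19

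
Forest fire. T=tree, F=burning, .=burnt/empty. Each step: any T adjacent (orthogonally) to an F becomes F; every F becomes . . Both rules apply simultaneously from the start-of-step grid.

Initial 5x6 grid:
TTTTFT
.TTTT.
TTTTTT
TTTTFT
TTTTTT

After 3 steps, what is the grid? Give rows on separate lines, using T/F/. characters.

Step 1: 7 trees catch fire, 2 burn out
  TTTF.F
  .TTTF.
  TTTTFT
  TTTF.F
  TTTTFT
Step 2: 7 trees catch fire, 7 burn out
  TTF...
  .TTF..
  TTTF.F
  TTF...
  TTTF.F
Step 3: 5 trees catch fire, 7 burn out
  TF....
  .TF...
  TTF...
  TF....
  TTF...

TF....
.TF...
TTF...
TF....
TTF...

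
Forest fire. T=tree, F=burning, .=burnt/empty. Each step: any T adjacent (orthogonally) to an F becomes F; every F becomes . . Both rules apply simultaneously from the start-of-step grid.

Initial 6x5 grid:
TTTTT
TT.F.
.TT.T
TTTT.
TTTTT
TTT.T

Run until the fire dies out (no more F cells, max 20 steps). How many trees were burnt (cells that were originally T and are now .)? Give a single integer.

Step 1: +1 fires, +1 burnt (F count now 1)
Step 2: +2 fires, +1 burnt (F count now 2)
Step 3: +1 fires, +2 burnt (F count now 1)
Step 4: +2 fires, +1 burnt (F count now 2)
Step 5: +2 fires, +2 burnt (F count now 2)
Step 6: +2 fires, +2 burnt (F count now 2)
Step 7: +3 fires, +2 burnt (F count now 3)
Step 8: +4 fires, +3 burnt (F count now 4)
Step 9: +3 fires, +4 burnt (F count now 3)
Step 10: +1 fires, +3 burnt (F count now 1)
Step 11: +1 fires, +1 burnt (F count now 1)
Step 12: +0 fires, +1 burnt (F count now 0)
Fire out after step 12
Initially T: 23, now '.': 29
Total burnt (originally-T cells now '.'): 22

Answer: 22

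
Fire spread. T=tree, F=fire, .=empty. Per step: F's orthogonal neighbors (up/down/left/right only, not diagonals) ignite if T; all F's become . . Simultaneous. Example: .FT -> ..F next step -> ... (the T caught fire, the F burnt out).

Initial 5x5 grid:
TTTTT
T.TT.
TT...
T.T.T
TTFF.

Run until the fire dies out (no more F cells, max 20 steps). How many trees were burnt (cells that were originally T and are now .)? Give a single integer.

Answer: 14

Derivation:
Step 1: +2 fires, +2 burnt (F count now 2)
Step 2: +1 fires, +2 burnt (F count now 1)
Step 3: +1 fires, +1 burnt (F count now 1)
Step 4: +1 fires, +1 burnt (F count now 1)
Step 5: +2 fires, +1 burnt (F count now 2)
Step 6: +1 fires, +2 burnt (F count now 1)
Step 7: +1 fires, +1 burnt (F count now 1)
Step 8: +1 fires, +1 burnt (F count now 1)
Step 9: +2 fires, +1 burnt (F count now 2)
Step 10: +2 fires, +2 burnt (F count now 2)
Step 11: +0 fires, +2 burnt (F count now 0)
Fire out after step 11
Initially T: 15, now '.': 24
Total burnt (originally-T cells now '.'): 14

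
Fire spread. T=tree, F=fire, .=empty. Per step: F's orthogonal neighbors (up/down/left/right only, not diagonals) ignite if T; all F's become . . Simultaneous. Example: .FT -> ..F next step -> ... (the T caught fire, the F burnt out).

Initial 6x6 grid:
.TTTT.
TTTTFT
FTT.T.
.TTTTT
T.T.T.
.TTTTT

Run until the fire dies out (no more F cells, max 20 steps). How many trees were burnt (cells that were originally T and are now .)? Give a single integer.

Answer: 24

Derivation:
Step 1: +6 fires, +2 burnt (F count now 6)
Step 2: +6 fires, +6 burnt (F count now 6)
Step 3: +6 fires, +6 burnt (F count now 6)
Step 4: +2 fires, +6 burnt (F count now 2)
Step 5: +3 fires, +2 burnt (F count now 3)
Step 6: +1 fires, +3 burnt (F count now 1)
Step 7: +0 fires, +1 burnt (F count now 0)
Fire out after step 7
Initially T: 25, now '.': 35
Total burnt (originally-T cells now '.'): 24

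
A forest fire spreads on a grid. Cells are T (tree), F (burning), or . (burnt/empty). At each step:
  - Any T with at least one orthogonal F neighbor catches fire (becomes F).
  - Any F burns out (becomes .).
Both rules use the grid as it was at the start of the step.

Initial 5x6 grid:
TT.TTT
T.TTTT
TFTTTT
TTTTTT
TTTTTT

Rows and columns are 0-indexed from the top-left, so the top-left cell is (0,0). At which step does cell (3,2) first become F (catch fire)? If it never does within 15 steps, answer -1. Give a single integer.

Step 1: cell (3,2)='T' (+3 fires, +1 burnt)
Step 2: cell (3,2)='F' (+6 fires, +3 burnt)
  -> target ignites at step 2
Step 3: cell (3,2)='.' (+6 fires, +6 burnt)
Step 4: cell (3,2)='.' (+6 fires, +6 burnt)
Step 5: cell (3,2)='.' (+4 fires, +6 burnt)
Step 6: cell (3,2)='.' (+2 fires, +4 burnt)
Step 7: cell (3,2)='.' (+0 fires, +2 burnt)
  fire out at step 7

2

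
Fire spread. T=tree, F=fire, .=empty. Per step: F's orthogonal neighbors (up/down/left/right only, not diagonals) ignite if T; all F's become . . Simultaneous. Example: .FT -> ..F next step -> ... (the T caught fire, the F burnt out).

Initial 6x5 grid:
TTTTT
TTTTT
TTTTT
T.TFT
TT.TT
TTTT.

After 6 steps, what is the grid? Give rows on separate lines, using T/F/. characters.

Step 1: 4 trees catch fire, 1 burn out
  TTTTT
  TTTTT
  TTTFT
  T.F.F
  TT.FT
  TTTT.
Step 2: 5 trees catch fire, 4 burn out
  TTTTT
  TTTFT
  TTF.F
  T....
  TT..F
  TTTF.
Step 3: 5 trees catch fire, 5 burn out
  TTTFT
  TTF.F
  TF...
  T....
  TT...
  TTF..
Step 4: 5 trees catch fire, 5 burn out
  TTF.F
  TF...
  F....
  T....
  TT...
  TF...
Step 5: 5 trees catch fire, 5 burn out
  TF...
  F....
  .....
  F....
  TF...
  F....
Step 6: 2 trees catch fire, 5 burn out
  F....
  .....
  .....
  .....
  F....
  .....

F....
.....
.....
.....
F....
.....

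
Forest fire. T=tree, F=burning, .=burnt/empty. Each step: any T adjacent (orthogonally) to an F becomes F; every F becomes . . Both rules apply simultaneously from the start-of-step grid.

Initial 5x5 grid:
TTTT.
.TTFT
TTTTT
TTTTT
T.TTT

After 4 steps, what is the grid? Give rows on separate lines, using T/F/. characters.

Step 1: 4 trees catch fire, 1 burn out
  TTTF.
  .TF.F
  TTTFT
  TTTTT
  T.TTT
Step 2: 5 trees catch fire, 4 burn out
  TTF..
  .F...
  TTF.F
  TTTFT
  T.TTT
Step 3: 5 trees catch fire, 5 burn out
  TF...
  .....
  TF...
  TTF.F
  T.TFT
Step 4: 5 trees catch fire, 5 burn out
  F....
  .....
  F....
  TF...
  T.F.F

F....
.....
F....
TF...
T.F.F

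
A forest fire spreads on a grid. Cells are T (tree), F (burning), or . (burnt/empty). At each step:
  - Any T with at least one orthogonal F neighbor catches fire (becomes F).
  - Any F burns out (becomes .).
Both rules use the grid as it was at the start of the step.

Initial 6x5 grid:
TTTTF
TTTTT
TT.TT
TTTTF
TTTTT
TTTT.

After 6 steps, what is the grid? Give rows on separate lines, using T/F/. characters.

Step 1: 5 trees catch fire, 2 burn out
  TTTF.
  TTTTF
  TT.TF
  TTTF.
  TTTTF
  TTTT.
Step 2: 5 trees catch fire, 5 burn out
  TTF..
  TTTF.
  TT.F.
  TTF..
  TTTF.
  TTTT.
Step 3: 5 trees catch fire, 5 burn out
  TF...
  TTF..
  TT...
  TF...
  TTF..
  TTTF.
Step 4: 6 trees catch fire, 5 burn out
  F....
  TF...
  TF...
  F....
  TF...
  TTF..
Step 5: 4 trees catch fire, 6 burn out
  .....
  F....
  F....
  .....
  F....
  TF...
Step 6: 1 trees catch fire, 4 burn out
  .....
  .....
  .....
  .....
  .....
  F....

.....
.....
.....
.....
.....
F....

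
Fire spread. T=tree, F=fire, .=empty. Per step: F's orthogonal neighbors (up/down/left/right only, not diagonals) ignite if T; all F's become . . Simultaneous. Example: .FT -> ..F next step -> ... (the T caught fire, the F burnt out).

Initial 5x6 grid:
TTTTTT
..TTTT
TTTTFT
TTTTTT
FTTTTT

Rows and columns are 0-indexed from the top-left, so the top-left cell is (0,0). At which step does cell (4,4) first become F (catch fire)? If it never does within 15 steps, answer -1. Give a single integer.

Step 1: cell (4,4)='T' (+6 fires, +2 burnt)
Step 2: cell (4,4)='F' (+10 fires, +6 burnt)
  -> target ignites at step 2
Step 3: cell (4,4)='.' (+7 fires, +10 burnt)
Step 4: cell (4,4)='.' (+1 fires, +7 burnt)
Step 5: cell (4,4)='.' (+1 fires, +1 burnt)
Step 6: cell (4,4)='.' (+1 fires, +1 burnt)
Step 7: cell (4,4)='.' (+0 fires, +1 burnt)
  fire out at step 7

2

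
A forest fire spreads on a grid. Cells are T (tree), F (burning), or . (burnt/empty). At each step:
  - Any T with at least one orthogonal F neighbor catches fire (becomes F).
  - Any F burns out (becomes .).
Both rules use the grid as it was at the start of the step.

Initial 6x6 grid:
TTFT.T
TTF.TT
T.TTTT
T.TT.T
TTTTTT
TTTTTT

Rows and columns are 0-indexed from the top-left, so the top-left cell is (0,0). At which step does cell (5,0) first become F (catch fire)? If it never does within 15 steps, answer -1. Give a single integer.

Step 1: cell (5,0)='T' (+4 fires, +2 burnt)
Step 2: cell (5,0)='T' (+4 fires, +4 burnt)
Step 3: cell (5,0)='T' (+4 fires, +4 burnt)
Step 4: cell (5,0)='T' (+6 fires, +4 burnt)
Step 5: cell (5,0)='T' (+6 fires, +6 burnt)
Step 6: cell (5,0)='F' (+4 fires, +6 burnt)
  -> target ignites at step 6
Step 7: cell (5,0)='.' (+1 fires, +4 burnt)
Step 8: cell (5,0)='.' (+0 fires, +1 burnt)
  fire out at step 8

6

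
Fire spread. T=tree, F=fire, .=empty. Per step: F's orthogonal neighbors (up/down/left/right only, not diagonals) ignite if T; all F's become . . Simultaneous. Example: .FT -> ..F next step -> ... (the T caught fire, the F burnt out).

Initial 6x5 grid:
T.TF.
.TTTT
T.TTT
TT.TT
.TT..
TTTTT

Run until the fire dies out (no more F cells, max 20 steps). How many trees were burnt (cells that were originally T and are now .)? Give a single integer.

Step 1: +2 fires, +1 burnt (F count now 2)
Step 2: +3 fires, +2 burnt (F count now 3)
Step 3: +4 fires, +3 burnt (F count now 4)
Step 4: +1 fires, +4 burnt (F count now 1)
Step 5: +0 fires, +1 burnt (F count now 0)
Fire out after step 5
Initially T: 21, now '.': 19
Total burnt (originally-T cells now '.'): 10

Answer: 10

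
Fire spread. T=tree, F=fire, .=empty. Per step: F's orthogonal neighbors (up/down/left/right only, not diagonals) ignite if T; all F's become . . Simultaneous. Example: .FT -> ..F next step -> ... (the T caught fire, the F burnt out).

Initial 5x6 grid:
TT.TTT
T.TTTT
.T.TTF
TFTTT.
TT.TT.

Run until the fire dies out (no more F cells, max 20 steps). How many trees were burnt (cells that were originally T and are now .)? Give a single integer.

Answer: 18

Derivation:
Step 1: +6 fires, +2 burnt (F count now 6)
Step 2: +6 fires, +6 burnt (F count now 6)
Step 3: +4 fires, +6 burnt (F count now 4)
Step 4: +2 fires, +4 burnt (F count now 2)
Step 5: +0 fires, +2 burnt (F count now 0)
Fire out after step 5
Initially T: 21, now '.': 27
Total burnt (originally-T cells now '.'): 18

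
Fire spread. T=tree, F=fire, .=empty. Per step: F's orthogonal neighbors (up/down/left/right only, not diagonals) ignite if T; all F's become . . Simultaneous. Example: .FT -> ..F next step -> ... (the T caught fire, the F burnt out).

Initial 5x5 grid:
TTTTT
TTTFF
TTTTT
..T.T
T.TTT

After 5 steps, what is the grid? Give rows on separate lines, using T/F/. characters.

Step 1: 5 trees catch fire, 2 burn out
  TTTFF
  TTF..
  TTTFF
  ..T.T
  T.TTT
Step 2: 4 trees catch fire, 5 burn out
  TTF..
  TF...
  TTF..
  ..T.F
  T.TTT
Step 3: 5 trees catch fire, 4 burn out
  TF...
  F....
  TF...
  ..F..
  T.TTF
Step 4: 4 trees catch fire, 5 burn out
  F....
  .....
  F....
  .....
  T.FF.
Step 5: 0 trees catch fire, 4 burn out
  .....
  .....
  .....
  .....
  T....

.....
.....
.....
.....
T....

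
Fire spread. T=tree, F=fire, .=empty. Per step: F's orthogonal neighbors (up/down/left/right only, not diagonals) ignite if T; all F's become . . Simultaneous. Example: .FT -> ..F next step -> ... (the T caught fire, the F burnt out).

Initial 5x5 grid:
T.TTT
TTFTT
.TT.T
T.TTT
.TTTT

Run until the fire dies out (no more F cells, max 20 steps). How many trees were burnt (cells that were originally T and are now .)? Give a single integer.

Answer: 18

Derivation:
Step 1: +4 fires, +1 burnt (F count now 4)
Step 2: +5 fires, +4 burnt (F count now 5)
Step 3: +5 fires, +5 burnt (F count now 5)
Step 4: +3 fires, +5 burnt (F count now 3)
Step 5: +1 fires, +3 burnt (F count now 1)
Step 6: +0 fires, +1 burnt (F count now 0)
Fire out after step 6
Initially T: 19, now '.': 24
Total burnt (originally-T cells now '.'): 18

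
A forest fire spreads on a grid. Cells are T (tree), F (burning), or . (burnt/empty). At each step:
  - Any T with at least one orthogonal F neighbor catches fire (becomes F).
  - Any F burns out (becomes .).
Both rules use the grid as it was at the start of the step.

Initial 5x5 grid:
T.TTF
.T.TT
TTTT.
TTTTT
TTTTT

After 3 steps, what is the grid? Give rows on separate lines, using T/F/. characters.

Step 1: 2 trees catch fire, 1 burn out
  T.TF.
  .T.TF
  TTTT.
  TTTTT
  TTTTT
Step 2: 2 trees catch fire, 2 burn out
  T.F..
  .T.F.
  TTTT.
  TTTTT
  TTTTT
Step 3: 1 trees catch fire, 2 burn out
  T....
  .T...
  TTTF.
  TTTTT
  TTTTT

T....
.T...
TTTF.
TTTTT
TTTTT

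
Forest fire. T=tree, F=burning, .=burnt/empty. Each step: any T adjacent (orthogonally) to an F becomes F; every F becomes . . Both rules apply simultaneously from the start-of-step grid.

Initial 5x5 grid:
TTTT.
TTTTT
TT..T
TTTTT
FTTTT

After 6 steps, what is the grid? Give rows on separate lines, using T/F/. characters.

Step 1: 2 trees catch fire, 1 burn out
  TTTT.
  TTTTT
  TT..T
  FTTTT
  .FTTT
Step 2: 3 trees catch fire, 2 burn out
  TTTT.
  TTTTT
  FT..T
  .FTTT
  ..FTT
Step 3: 4 trees catch fire, 3 burn out
  TTTT.
  FTTTT
  .F..T
  ..FTT
  ...FT
Step 4: 4 trees catch fire, 4 burn out
  FTTT.
  .FTTT
  ....T
  ...FT
  ....F
Step 5: 3 trees catch fire, 4 burn out
  .FTT.
  ..FTT
  ....T
  ....F
  .....
Step 6: 3 trees catch fire, 3 burn out
  ..FT.
  ...FT
  ....F
  .....
  .....

..FT.
...FT
....F
.....
.....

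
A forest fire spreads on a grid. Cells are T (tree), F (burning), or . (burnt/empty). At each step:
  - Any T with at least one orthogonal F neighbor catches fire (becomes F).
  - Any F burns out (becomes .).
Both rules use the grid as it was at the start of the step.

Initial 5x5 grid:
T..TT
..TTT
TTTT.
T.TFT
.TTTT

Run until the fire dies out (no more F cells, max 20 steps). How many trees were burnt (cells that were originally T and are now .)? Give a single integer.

Answer: 16

Derivation:
Step 1: +4 fires, +1 burnt (F count now 4)
Step 2: +4 fires, +4 burnt (F count now 4)
Step 3: +5 fires, +4 burnt (F count now 5)
Step 4: +2 fires, +5 burnt (F count now 2)
Step 5: +1 fires, +2 burnt (F count now 1)
Step 6: +0 fires, +1 burnt (F count now 0)
Fire out after step 6
Initially T: 17, now '.': 24
Total burnt (originally-T cells now '.'): 16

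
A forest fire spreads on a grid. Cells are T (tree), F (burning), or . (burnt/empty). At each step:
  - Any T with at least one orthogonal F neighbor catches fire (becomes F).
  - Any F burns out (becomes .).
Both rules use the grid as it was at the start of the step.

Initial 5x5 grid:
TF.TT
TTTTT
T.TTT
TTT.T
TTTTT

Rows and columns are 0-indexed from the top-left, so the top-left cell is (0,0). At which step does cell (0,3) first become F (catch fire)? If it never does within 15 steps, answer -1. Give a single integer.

Step 1: cell (0,3)='T' (+2 fires, +1 burnt)
Step 2: cell (0,3)='T' (+2 fires, +2 burnt)
Step 3: cell (0,3)='T' (+3 fires, +2 burnt)
Step 4: cell (0,3)='F' (+5 fires, +3 burnt)
  -> target ignites at step 4
Step 5: cell (0,3)='.' (+5 fires, +5 burnt)
Step 6: cell (0,3)='.' (+3 fires, +5 burnt)
Step 7: cell (0,3)='.' (+1 fires, +3 burnt)
Step 8: cell (0,3)='.' (+0 fires, +1 burnt)
  fire out at step 8

4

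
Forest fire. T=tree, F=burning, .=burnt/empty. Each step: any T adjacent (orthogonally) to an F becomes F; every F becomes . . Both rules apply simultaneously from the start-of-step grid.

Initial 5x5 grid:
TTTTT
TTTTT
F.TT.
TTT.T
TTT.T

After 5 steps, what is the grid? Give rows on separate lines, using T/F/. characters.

Step 1: 2 trees catch fire, 1 burn out
  TTTTT
  FTTTT
  ..TT.
  FTT.T
  TTT.T
Step 2: 4 trees catch fire, 2 burn out
  FTTTT
  .FTTT
  ..TT.
  .FT.T
  FTT.T
Step 3: 4 trees catch fire, 4 burn out
  .FTTT
  ..FTT
  ..TT.
  ..F.T
  .FT.T
Step 4: 4 trees catch fire, 4 burn out
  ..FTT
  ...FT
  ..FT.
  ....T
  ..F.T
Step 5: 3 trees catch fire, 4 burn out
  ...FT
  ....F
  ...F.
  ....T
  ....T

...FT
....F
...F.
....T
....T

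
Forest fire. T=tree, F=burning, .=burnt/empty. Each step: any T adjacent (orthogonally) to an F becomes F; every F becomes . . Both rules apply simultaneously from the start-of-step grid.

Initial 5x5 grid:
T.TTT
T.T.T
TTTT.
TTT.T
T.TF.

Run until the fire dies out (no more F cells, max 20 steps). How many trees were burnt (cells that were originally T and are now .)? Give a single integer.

Answer: 16

Derivation:
Step 1: +1 fires, +1 burnt (F count now 1)
Step 2: +1 fires, +1 burnt (F count now 1)
Step 3: +2 fires, +1 burnt (F count now 2)
Step 4: +4 fires, +2 burnt (F count now 4)
Step 5: +3 fires, +4 burnt (F count now 3)
Step 6: +2 fires, +3 burnt (F count now 2)
Step 7: +2 fires, +2 burnt (F count now 2)
Step 8: +1 fires, +2 burnt (F count now 1)
Step 9: +0 fires, +1 burnt (F count now 0)
Fire out after step 9
Initially T: 17, now '.': 24
Total burnt (originally-T cells now '.'): 16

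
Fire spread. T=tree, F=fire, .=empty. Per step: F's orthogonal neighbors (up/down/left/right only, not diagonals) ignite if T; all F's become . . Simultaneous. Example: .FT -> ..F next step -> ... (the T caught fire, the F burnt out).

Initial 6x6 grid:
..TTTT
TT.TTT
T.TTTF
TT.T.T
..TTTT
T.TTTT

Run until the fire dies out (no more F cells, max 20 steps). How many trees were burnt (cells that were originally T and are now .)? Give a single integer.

Step 1: +3 fires, +1 burnt (F count now 3)
Step 2: +4 fires, +3 burnt (F count now 4)
Step 3: +6 fires, +4 burnt (F count now 6)
Step 4: +3 fires, +6 burnt (F count now 3)
Step 5: +3 fires, +3 burnt (F count now 3)
Step 6: +1 fires, +3 burnt (F count now 1)
Step 7: +0 fires, +1 burnt (F count now 0)
Fire out after step 7
Initially T: 26, now '.': 30
Total burnt (originally-T cells now '.'): 20

Answer: 20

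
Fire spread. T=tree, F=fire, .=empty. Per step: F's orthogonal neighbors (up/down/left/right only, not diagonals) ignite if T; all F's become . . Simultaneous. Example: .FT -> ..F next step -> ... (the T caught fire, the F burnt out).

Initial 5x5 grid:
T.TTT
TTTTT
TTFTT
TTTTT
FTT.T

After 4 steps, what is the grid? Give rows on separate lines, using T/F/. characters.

Step 1: 6 trees catch fire, 2 burn out
  T.TTT
  TTFTT
  TF.FT
  FTFTT
  .FT.T
Step 2: 8 trees catch fire, 6 burn out
  T.FTT
  TF.FT
  F...F
  .F.FT
  ..F.T
Step 3: 4 trees catch fire, 8 burn out
  T..FT
  F...F
  .....
  ....F
  ....T
Step 4: 3 trees catch fire, 4 burn out
  F...F
  .....
  .....
  .....
  ....F

F...F
.....
.....
.....
....F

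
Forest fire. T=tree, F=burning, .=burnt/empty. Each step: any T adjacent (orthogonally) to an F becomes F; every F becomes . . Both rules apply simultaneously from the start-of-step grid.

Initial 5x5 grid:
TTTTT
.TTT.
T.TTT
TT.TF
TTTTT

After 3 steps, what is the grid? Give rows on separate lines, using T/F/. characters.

Step 1: 3 trees catch fire, 1 burn out
  TTTTT
  .TTT.
  T.TTF
  TT.F.
  TTTTF
Step 2: 2 trees catch fire, 3 burn out
  TTTTT
  .TTT.
  T.TF.
  TT...
  TTTF.
Step 3: 3 trees catch fire, 2 burn out
  TTTTT
  .TTF.
  T.F..
  TT...
  TTF..

TTTTT
.TTF.
T.F..
TT...
TTF..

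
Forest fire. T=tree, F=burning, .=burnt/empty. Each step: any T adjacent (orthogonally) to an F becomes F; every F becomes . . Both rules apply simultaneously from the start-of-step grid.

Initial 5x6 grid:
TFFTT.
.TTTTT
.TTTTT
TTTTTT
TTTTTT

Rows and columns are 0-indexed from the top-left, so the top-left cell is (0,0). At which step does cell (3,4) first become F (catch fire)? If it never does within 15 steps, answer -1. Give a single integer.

Step 1: cell (3,4)='T' (+4 fires, +2 burnt)
Step 2: cell (3,4)='T' (+4 fires, +4 burnt)
Step 3: cell (3,4)='T' (+4 fires, +4 burnt)
Step 4: cell (3,4)='T' (+6 fires, +4 burnt)
Step 5: cell (3,4)='F' (+4 fires, +6 burnt)
  -> target ignites at step 5
Step 6: cell (3,4)='.' (+2 fires, +4 burnt)
Step 7: cell (3,4)='.' (+1 fires, +2 burnt)
Step 8: cell (3,4)='.' (+0 fires, +1 burnt)
  fire out at step 8

5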